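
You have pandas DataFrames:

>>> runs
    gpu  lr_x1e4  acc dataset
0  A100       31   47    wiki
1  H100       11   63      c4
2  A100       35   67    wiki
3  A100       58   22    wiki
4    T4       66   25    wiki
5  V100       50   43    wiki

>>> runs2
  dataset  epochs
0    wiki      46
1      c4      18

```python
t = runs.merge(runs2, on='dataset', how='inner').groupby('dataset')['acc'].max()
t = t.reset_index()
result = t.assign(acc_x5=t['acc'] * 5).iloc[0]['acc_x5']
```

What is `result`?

merge on 'dataset' (how='inner') → 6 rows:
    gpu  lr_x1e4  acc dataset  epochs
0  A100       31   47    wiki      46
1  H100       11   63      c4      18
2  A100       35   67    wiki      46
3  A100       58   22    wiki      46
4    T4       66   25    wiki      46
5  V100       50   43    wiki      46
group by dataset, max of acc:
dataset
c4      63
wiki    67
Name: acc, dtype: int64
reset_index():
  dataset  acc
0      c4   63
1    wiki   67
add column acc_x5 = t['acc'] * 5:
  dataset  acc  acc_x5
0      c4   63     315
1    wiki   67     335
Then the value at position 0, column 'acc_x5': 315

315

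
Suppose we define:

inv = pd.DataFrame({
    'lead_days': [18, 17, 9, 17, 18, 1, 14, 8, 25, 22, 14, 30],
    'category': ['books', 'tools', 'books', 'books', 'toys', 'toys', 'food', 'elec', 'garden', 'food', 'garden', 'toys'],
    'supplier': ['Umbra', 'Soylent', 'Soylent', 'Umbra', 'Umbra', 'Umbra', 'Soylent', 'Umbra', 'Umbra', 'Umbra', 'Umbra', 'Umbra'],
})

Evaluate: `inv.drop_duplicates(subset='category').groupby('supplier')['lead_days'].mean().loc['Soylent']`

drop duplicate category (keep=first):
   lead_days category supplier
0         18    books    Umbra
1         17    tools  Soylent
4         18     toys    Umbra
6         14     food  Soylent
7          8     elec    Umbra
8         25   garden    Umbra
group by supplier, mean of lead_days:
supplier
Soylent    15.50
Umbra      17.25
Name: lead_days, dtype: float64
Reading off the value at index 'Soylent', we get 15.5.

15.5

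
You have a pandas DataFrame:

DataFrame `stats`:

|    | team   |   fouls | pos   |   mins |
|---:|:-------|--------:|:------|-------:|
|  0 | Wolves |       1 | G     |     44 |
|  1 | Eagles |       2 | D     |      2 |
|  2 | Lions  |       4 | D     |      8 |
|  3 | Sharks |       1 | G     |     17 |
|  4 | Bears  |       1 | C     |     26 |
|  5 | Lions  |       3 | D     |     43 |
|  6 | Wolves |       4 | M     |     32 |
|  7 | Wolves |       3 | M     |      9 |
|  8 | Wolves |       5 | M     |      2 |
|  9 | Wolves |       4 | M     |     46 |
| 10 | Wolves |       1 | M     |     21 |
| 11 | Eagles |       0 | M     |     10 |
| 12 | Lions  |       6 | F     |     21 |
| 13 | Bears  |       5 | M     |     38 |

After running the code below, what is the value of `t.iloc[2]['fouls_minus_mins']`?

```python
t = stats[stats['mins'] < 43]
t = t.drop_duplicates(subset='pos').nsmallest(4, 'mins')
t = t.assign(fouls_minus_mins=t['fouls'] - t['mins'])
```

filter rows where mins < 43:
      team  fouls pos  mins
1   Eagles      2   D     2
2    Lions      4   D     8
3   Sharks      1   G    17
4    Bears      1   C    26
6   Wolves      4   M    32
7   Wolves      3   M     9
8   Wolves      5   M     2
10  Wolves      1   M    21
11  Eagles      0   M    10
12   Lions      6   F    21
13   Bears      5   M    38
drop duplicate pos (keep=first):
      team  fouls pos  mins
1   Eagles      2   D     2
3   Sharks      1   G    17
4    Bears      1   C    26
6   Wolves      4   M    32
12   Lions      6   F    21
take 4 rows with smallest mins:
      team  fouls pos  mins
1   Eagles      2   D     2
3   Sharks      1   G    17
12   Lions      6   F    21
4    Bears      1   C    26
add column fouls_minus_mins = t['fouls'] - t['mins']:
      team  fouls pos  mins  fouls_minus_mins
1   Eagles      2   D     2                 0
3   Sharks      1   G    17               -16
12   Lions      6   F    21               -15
4    Bears      1   C    26               -25
Finally, value at position 2, column 'fouls_minus_mins' = -15.

-15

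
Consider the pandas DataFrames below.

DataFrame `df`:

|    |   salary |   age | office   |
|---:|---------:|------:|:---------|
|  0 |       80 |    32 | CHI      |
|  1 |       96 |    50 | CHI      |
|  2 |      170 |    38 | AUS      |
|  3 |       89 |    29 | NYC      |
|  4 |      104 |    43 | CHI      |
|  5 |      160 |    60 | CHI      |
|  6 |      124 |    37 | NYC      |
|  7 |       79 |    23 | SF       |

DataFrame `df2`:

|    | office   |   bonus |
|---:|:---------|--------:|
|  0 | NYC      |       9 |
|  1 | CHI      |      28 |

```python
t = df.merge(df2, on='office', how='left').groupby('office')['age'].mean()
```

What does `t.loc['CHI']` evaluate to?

46.25

merge on 'office' (how='left') → 8 rows:
   salary  age office  bonus
0      80   32    CHI   28.0
1      96   50    CHI   28.0
2     170   38    AUS    NaN
3      89   29    NYC    9.0
4     104   43    CHI   28.0
5     160   60    CHI   28.0
6     124   37    NYC    9.0
7      79   23     SF    NaN
group by office, mean of age:
office
AUS    38.00
CHI    46.25
NYC    33.00
SF     23.00
Name: age, dtype: float64
Hence 46.25.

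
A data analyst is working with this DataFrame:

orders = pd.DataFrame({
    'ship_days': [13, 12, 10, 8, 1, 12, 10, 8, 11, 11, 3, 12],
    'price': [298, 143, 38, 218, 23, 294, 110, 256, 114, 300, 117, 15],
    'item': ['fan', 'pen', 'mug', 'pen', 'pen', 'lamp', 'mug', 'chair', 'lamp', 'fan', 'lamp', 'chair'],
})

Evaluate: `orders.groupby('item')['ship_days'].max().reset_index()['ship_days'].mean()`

group by item, max of ship_days:
item
chair    12
fan      13
lamp     12
mug      10
pen      12
Name: ship_days, dtype: int64
reset_index():
    item  ship_days
0  chair         12
1    fan         13
2   lamp         12
3    mug         10
4    pen         12
mean of column 'ship_days' → 11.8

11.8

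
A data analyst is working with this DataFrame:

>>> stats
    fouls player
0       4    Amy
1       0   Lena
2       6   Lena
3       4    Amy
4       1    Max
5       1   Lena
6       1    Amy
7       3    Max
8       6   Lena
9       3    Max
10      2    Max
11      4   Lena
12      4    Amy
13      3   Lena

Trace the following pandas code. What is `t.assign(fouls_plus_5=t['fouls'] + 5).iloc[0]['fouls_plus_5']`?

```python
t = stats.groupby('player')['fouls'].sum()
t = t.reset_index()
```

group by player, sum of fouls:
player
Amy     13
Lena    20
Max      9
Name: fouls, dtype: int64
reset_index():
  player  fouls
0    Amy     13
1   Lena     20
2    Max      9
add column fouls_plus_5 = t['fouls'] + 5:
  player  fouls  fouls_plus_5
0    Amy     13            18
1   Lena     20            25
2    Max      9            14

18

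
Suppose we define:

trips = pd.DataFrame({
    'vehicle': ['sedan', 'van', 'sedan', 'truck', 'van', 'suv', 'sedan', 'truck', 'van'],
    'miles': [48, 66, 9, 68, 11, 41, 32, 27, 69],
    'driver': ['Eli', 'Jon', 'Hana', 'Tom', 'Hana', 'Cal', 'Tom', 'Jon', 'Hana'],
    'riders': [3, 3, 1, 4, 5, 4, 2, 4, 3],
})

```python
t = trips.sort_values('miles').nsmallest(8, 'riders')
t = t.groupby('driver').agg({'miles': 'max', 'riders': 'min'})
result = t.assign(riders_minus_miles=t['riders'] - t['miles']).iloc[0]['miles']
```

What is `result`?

sort by miles:
  vehicle  miles driver  riders
2   sedan      9   Hana       1
4     van     11   Hana       5
7   truck     27    Jon       4
6   sedan     32    Tom       2
5     suv     41    Cal       4
0   sedan     48    Eli       3
1     van     66    Jon       3
3   truck     68    Tom       4
8     van     69   Hana       3
take 8 rows with smallest riders:
  vehicle  miles driver  riders
2   sedan      9   Hana       1
6   sedan     32    Tom       2
0   sedan     48    Eli       3
1     van     66    Jon       3
8     van     69   Hana       3
7   truck     27    Jon       4
5     suv     41    Cal       4
3   truck     68    Tom       4
group by driver: max(miles), min(riders):
        miles  riders
driver               
Cal        41       4
Eli        48       3
Hana       69       1
Jon        66       3
Tom        68       2
add column riders_minus_miles = t['riders'] - t['miles']:
        miles  riders  riders_minus_miles
driver                                   
Cal        41       4                 -37
Eli        48       3                 -45
Hana       69       1                 -68
Jon        66       3                 -63
Tom        68       2                 -66

41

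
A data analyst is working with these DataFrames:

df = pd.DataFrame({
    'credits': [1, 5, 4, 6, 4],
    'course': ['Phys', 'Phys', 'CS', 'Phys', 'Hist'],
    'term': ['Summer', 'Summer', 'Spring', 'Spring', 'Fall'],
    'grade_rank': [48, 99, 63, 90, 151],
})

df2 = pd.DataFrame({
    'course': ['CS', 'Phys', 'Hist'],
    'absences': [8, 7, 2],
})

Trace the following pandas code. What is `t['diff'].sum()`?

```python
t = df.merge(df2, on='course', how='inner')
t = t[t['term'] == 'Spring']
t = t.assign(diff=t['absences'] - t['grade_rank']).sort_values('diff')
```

-138

merge on 'course' (how='inner') → 5 rows:
   credits course    term  grade_rank  absences
0        1   Phys  Summer          48         7
1        5   Phys  Summer          99         7
2        4     CS  Spring          63         8
3        6   Phys  Spring          90         7
4        4   Hist    Fall         151         2
filter rows where term == 'Spring':
   credits course    term  grade_rank  absences
2        4     CS  Spring          63         8
3        6   Phys  Spring          90         7
add column diff = t['absences'] - t['grade_rank']:
   credits course    term  grade_rank  absences  diff
2        4     CS  Spring          63         8   -55
3        6   Phys  Spring          90         7   -83
sort by diff:
   credits course    term  grade_rank  absences  diff
3        6   Phys  Spring          90         7   -83
2        4     CS  Spring          63         8   -55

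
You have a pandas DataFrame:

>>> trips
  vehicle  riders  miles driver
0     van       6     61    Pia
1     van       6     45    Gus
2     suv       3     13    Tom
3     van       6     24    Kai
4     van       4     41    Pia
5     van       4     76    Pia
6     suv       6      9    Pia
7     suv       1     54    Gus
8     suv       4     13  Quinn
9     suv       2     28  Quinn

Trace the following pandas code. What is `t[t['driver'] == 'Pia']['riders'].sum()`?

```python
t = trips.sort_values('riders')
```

sort by riders:
  vehicle  riders  miles driver
7     suv       1     54    Gus
9     suv       2     28  Quinn
2     suv       3     13    Tom
4     van       4     41    Pia
5     van       4     76    Pia
8     suv       4     13  Quinn
0     van       6     61    Pia
1     van       6     45    Gus
3     van       6     24    Kai
6     suv       6      9    Pia
filter rows where driver == 'Pia':
  vehicle  riders  miles driver
4     van       4     41    Pia
5     van       4     76    Pia
0     van       6     61    Pia
6     suv       6      9    Pia

20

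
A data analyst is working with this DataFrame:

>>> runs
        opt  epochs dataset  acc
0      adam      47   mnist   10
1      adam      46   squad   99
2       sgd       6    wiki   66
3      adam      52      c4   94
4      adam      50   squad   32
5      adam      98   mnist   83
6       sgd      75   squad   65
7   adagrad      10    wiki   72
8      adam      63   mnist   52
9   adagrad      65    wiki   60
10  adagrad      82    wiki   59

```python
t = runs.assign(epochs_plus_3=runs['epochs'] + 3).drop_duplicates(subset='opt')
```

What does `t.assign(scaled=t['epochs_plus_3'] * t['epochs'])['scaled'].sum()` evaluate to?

add column epochs_plus_3 = runs['epochs'] + 3:
        opt  epochs dataset  acc  epochs_plus_3
0      adam      47   mnist   10             50
1      adam      46   squad   99             49
2       sgd       6    wiki   66              9
3      adam      52      c4   94             55
4      adam      50   squad   32             53
5      adam      98   mnist   83            101
6       sgd      75   squad   65             78
7   adagrad      10    wiki   72             13
8      adam      63   mnist   52             66
9   adagrad      65    wiki   60             68
10  adagrad      82    wiki   59             85
drop duplicate opt (keep=first):
       opt  epochs dataset  acc  epochs_plus_3
0     adam      47   mnist   10             50
2      sgd       6    wiki   66              9
7  adagrad      10    wiki   72             13
add column scaled = t['epochs_plus_3'] * t['epochs']:
       opt  epochs dataset  acc  epochs_plus_3  scaled
0     adam      47   mnist   10             50    2350
2      sgd       6    wiki   66              9      54
7  adagrad      10    wiki   72             13     130

2534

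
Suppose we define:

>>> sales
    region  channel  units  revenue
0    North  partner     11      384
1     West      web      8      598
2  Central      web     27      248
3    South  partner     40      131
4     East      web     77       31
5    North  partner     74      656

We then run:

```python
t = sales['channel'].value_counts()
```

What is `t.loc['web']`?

value_counts of channel:
channel
partner    3
web        3
Name: count, dtype: int64
Reading off the value at index 'web', we get 3.

3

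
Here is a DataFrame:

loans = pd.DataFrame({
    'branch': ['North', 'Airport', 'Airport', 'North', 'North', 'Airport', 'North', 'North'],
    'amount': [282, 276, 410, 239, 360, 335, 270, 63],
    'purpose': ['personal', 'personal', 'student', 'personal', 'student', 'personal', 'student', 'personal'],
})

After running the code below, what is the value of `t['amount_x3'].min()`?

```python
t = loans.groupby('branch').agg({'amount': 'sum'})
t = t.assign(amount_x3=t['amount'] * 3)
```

group by branch, sum of amount:
         amount
branch         
Airport    1021
North      1214
add column amount_x3 = t['amount'] * 3:
         amount  amount_x3
branch                    
Airport    1021       3063
North      1214       3642
Then the min of column 'amount_x3': 3063

3063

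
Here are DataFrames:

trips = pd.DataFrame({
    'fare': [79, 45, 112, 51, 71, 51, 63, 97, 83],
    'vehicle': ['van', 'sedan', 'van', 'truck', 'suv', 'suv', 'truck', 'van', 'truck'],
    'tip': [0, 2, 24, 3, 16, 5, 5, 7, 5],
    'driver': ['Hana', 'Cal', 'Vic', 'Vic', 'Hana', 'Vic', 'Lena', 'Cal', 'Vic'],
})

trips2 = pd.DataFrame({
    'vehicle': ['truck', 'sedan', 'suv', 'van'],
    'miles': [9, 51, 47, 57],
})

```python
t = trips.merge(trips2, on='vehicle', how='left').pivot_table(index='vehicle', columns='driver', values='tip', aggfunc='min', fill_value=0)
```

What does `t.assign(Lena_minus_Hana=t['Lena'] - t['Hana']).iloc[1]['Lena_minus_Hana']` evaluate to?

merge on 'vehicle' (how='left') → 9 rows:
   fare vehicle  tip driver  miles
0    79     van    0   Hana     57
1    45   sedan    2    Cal     51
2   112     van   24    Vic     57
3    51   truck    3    Vic      9
4    71     suv   16   Hana     47
5    51     suv    5    Vic     47
6    63   truck    5   Lena      9
7    97     van    7    Cal     57
8    83   truck    5    Vic      9
pivot: rows=vehicle, cols=driver, min(tip):
driver   Cal  Hana  Lena  Vic
vehicle                      
sedan      2     0     0    0
suv        0    16     0    5
truck      0     0     5    3
van        7     0     0   24
add column Lena_minus_Hana = t['Lena'] - t['Hana']:
driver   Cal  Hana  Lena  Vic  Lena_minus_Hana
vehicle                                       
sedan      2     0     0    0                0
suv        0    16     0    5              -16
truck      0     0     5    3                5
van        7     0     0   24                0

-16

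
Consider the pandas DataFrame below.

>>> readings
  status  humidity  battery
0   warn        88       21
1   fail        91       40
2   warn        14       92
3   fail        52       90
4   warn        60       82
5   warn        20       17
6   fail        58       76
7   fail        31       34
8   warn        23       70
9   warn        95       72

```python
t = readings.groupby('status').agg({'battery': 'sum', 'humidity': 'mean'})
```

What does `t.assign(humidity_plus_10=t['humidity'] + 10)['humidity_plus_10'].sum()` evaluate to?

group by status: sum(battery), mean(humidity):
        battery  humidity
status                   
fail        240      58.0
warn        354      50.0
add column humidity_plus_10 = t['humidity'] + 10:
        battery  humidity  humidity_plus_10
status                                     
fail        240      58.0              68.0
warn        354      50.0              60.0

128.0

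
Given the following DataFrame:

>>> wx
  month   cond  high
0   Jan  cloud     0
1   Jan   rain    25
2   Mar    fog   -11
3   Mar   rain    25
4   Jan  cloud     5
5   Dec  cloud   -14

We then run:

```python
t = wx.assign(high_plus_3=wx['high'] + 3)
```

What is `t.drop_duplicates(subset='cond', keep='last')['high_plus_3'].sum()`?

add column high_plus_3 = wx['high'] + 3:
  month   cond  high  high_plus_3
0   Jan  cloud     0            3
1   Jan   rain    25           28
2   Mar    fog   -11           -8
3   Mar   rain    25           28
4   Jan  cloud     5            8
5   Dec  cloud   -14          -11
drop duplicate cond (keep=last):
  month   cond  high  high_plus_3
2   Mar    fog   -11           -8
3   Mar   rain    25           28
5   Dec  cloud   -14          -11
So sum() = 9.

9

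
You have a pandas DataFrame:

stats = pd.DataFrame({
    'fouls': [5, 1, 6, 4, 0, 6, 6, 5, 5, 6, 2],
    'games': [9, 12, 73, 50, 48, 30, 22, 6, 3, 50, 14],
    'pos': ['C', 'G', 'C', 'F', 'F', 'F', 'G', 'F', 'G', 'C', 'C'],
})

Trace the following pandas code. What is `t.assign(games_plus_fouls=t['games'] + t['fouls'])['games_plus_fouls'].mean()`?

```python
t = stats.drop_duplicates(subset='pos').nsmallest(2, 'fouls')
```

drop duplicate pos (keep=first):
   fouls  games pos
0      5      9   C
1      1     12   G
3      4     50   F
take 2 rows with smallest fouls:
   fouls  games pos
1      1     12   G
3      4     50   F
add column games_plus_fouls = t['games'] + t['fouls']:
   fouls  games pos  games_plus_fouls
1      1     12   G                13
3      4     50   F                54

33.5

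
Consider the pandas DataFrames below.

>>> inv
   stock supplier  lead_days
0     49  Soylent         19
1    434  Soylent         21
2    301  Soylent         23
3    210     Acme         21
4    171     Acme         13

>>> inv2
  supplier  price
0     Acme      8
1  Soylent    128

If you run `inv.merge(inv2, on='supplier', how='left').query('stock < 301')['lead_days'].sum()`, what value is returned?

53

merge on 'supplier' (how='left') → 5 rows:
   stock supplier  lead_days  price
0     49  Soylent         19    128
1    434  Soylent         21    128
2    301  Soylent         23    128
3    210     Acme         21      8
4    171     Acme         13      8
filter rows where stock < 301:
   stock supplier  lead_days  price
0     49  Soylent         19    128
3    210     Acme         21      8
4    171     Acme         13      8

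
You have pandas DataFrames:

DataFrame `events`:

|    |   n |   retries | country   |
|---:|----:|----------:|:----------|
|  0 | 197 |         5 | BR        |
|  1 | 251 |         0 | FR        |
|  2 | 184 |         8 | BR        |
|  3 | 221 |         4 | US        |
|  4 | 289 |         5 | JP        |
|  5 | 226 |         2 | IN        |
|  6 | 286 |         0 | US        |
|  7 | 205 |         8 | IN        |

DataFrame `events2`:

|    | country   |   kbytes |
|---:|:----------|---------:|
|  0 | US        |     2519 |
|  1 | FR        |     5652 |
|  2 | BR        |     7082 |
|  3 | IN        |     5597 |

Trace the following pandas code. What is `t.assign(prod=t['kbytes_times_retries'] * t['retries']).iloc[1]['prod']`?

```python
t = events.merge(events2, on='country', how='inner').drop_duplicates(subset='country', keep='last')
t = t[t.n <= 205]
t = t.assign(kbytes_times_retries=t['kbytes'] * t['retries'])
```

merge on 'country' (how='inner') → 7 rows:
     n  retries country  kbytes
0  197        5      BR    7082
1  251        0      FR    5652
2  184        8      BR    7082
3  221        4      US    2519
4  226        2      IN    5597
5  286        0      US    2519
6  205        8      IN    5597
drop duplicate country (keep=last):
     n  retries country  kbytes
1  251        0      FR    5652
2  184        8      BR    7082
5  286        0      US    2519
6  205        8      IN    5597
filter rows where n <= 205:
     n  retries country  kbytes
2  184        8      BR    7082
6  205        8      IN    5597
add column kbytes_times_retries = t['kbytes'] * t['retries']:
     n  retries country  kbytes  kbytes_times_retries
2  184        8      BR    7082                 56656
6  205        8      IN    5597                 44776
add column prod = t['kbytes_times_retries'] * t['retries']:
     n  retries country  kbytes  kbytes_times_retries    prod
2  184        8      BR    7082                 56656  453248
6  205        8      IN    5597                 44776  358208

358208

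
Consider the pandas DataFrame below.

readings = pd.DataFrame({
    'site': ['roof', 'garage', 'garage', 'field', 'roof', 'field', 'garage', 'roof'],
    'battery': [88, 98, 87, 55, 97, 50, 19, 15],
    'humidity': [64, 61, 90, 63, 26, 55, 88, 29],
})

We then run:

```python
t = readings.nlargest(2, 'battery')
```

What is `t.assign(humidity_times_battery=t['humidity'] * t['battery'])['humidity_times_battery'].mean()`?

take 2 rows with largest battery:
     site  battery  humidity
1  garage       98        61
4    roof       97        26
add column humidity_times_battery = t['humidity'] * t['battery']:
     site  battery  humidity  humidity_times_battery
1  garage       98        61                    5978
4    roof       97        26                    2522
Reading off the mean of column 'humidity_times_battery', we get 4250.0.

4250.0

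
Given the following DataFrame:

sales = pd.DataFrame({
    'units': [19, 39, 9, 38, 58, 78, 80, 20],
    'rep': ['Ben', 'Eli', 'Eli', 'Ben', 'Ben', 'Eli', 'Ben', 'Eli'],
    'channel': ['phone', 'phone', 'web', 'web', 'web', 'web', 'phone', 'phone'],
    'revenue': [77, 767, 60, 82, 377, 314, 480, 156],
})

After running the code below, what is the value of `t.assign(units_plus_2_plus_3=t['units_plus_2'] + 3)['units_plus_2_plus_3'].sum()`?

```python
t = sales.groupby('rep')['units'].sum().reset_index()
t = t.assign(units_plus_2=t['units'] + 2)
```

group by rep, sum of units:
rep
Ben    195
Eli    146
Name: units, dtype: int64
reset_index():
   rep  units
0  Ben    195
1  Eli    146
add column units_plus_2 = t['units'] + 2:
   rep  units  units_plus_2
0  Ben    195           197
1  Eli    146           148
add column units_plus_2_plus_3 = t['units_plus_2'] + 3:
   rep  units  units_plus_2  units_plus_2_plus_3
0  Ben    195           197                  200
1  Eli    146           148                  151

351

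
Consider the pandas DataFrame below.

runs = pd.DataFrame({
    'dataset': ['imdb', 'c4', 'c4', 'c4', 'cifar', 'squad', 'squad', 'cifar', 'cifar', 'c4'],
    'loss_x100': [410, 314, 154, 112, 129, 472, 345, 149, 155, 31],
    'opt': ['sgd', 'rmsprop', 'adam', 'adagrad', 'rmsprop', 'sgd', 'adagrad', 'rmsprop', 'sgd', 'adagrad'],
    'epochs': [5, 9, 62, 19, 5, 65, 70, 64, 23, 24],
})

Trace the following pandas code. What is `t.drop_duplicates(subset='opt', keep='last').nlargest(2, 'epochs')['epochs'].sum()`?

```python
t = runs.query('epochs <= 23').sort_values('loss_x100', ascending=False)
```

filter rows where epochs <= 23:
  dataset  loss_x100      opt  epochs
0    imdb        410      sgd       5
1      c4        314  rmsprop       9
3      c4        112  adagrad      19
4   cifar        129  rmsprop       5
8   cifar        155      sgd      23
sort by loss_x100 descending:
  dataset  loss_x100      opt  epochs
0    imdb        410      sgd       5
1      c4        314  rmsprop       9
8   cifar        155      sgd      23
4   cifar        129  rmsprop       5
3      c4        112  adagrad      19
drop duplicate opt (keep=last):
  dataset  loss_x100      opt  epochs
8   cifar        155      sgd      23
4   cifar        129  rmsprop       5
3      c4        112  adagrad      19
take 2 rows with largest epochs:
  dataset  loss_x100      opt  epochs
8   cifar        155      sgd      23
3      c4        112  adagrad      19
So sum() = 42.

42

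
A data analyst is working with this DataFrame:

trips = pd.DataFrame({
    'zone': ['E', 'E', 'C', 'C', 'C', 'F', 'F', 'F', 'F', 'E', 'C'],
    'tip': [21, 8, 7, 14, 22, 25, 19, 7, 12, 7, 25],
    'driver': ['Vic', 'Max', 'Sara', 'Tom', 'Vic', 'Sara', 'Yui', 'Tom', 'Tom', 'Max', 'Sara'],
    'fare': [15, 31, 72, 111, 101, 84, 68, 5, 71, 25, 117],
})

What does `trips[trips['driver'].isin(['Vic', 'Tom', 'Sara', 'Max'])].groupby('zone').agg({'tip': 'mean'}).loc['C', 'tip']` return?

filter rows where driver in ['Vic', 'Tom', 'Sara', 'Max']:
   zone  tip driver  fare
0     E   21    Vic    15
1     E    8    Max    31
2     C    7   Sara    72
3     C   14    Tom   111
4     C   22    Vic   101
5     F   25   Sara    84
7     F    7    Tom     5
8     F   12    Tom    71
9     E    7    Max    25
10    C   25   Sara   117
group by zone, mean of tip:
            tip
zone           
C     17.000000
E     12.000000
F     14.666667
value at row 'C', column 'tip' → 17.0

17.0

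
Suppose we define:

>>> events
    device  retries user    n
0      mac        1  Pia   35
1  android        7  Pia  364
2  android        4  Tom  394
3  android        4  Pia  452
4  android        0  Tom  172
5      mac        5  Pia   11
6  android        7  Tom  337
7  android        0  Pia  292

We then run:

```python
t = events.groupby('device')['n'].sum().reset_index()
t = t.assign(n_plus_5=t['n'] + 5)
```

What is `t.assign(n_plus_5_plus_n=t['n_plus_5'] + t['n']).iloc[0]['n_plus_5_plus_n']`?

group by device, sum of n:
device
android    2011
mac          46
Name: n, dtype: int64
reset_index():
    device     n
0  android  2011
1      mac    46
add column n_plus_5 = t['n'] + 5:
    device     n  n_plus_5
0  android  2011      2016
1      mac    46        51
add column n_plus_5_plus_n = t['n_plus_5'] + t['n']:
    device     n  n_plus_5  n_plus_5_plus_n
0  android  2011      2016             4027
1      mac    46        51               97

4027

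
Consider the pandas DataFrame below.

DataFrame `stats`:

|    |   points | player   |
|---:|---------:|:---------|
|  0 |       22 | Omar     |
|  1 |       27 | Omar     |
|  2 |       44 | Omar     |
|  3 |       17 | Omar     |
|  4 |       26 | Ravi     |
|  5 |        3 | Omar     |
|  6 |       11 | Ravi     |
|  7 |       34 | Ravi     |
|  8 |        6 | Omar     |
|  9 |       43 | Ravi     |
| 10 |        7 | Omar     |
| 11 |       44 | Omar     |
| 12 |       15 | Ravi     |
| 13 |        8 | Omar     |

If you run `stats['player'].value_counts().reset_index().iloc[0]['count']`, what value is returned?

value_counts of player:
player
Omar    9
Ravi    5
Name: count, dtype: int64
reset_index():
  player  count
0   Omar      9
1   Ravi      5
value at position 0, column 'count' → 9

9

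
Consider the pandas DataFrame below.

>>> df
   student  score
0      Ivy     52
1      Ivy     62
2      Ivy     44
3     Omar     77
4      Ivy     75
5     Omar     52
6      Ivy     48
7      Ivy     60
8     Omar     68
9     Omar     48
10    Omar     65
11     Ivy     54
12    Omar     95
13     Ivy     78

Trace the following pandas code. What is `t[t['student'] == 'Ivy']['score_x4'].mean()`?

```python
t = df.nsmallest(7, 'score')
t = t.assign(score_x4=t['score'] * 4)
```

206.4

take 7 rows with smallest score:
   student  score
2      Ivy     44
6      Ivy     48
9     Omar     48
0      Ivy     52
5     Omar     52
11     Ivy     54
7      Ivy     60
add column score_x4 = t['score'] * 4:
   student  score  score_x4
2      Ivy     44       176
6      Ivy     48       192
9     Omar     48       192
0      Ivy     52       208
5     Omar     52       208
11     Ivy     54       216
7      Ivy     60       240
filter rows where student == 'Ivy':
   student  score  score_x4
2      Ivy     44       176
6      Ivy     48       192
0      Ivy     52       208
11     Ivy     54       216
7      Ivy     60       240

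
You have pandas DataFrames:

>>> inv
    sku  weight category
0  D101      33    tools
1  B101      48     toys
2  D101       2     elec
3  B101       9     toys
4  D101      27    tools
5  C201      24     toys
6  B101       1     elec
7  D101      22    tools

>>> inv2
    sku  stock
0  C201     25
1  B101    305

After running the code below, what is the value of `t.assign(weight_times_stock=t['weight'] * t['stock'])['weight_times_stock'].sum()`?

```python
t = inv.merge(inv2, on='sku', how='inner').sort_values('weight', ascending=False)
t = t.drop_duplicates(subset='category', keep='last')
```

merge on 'sku' (how='inner') → 4 rows:
    sku  weight category  stock
0  B101      48     toys    305
1  B101       9     toys    305
2  C201      24     toys     25
3  B101       1     elec    305
sort by weight descending:
    sku  weight category  stock
0  B101      48     toys    305
2  C201      24     toys     25
1  B101       9     toys    305
3  B101       1     elec    305
drop duplicate category (keep=last):
    sku  weight category  stock
1  B101       9     toys    305
3  B101       1     elec    305
add column weight_times_stock = t['weight'] * t['stock']:
    sku  weight category  stock  weight_times_stock
1  B101       9     toys    305                2745
3  B101       1     elec    305                 305
sum of column 'weight_times_stock' → 3050

3050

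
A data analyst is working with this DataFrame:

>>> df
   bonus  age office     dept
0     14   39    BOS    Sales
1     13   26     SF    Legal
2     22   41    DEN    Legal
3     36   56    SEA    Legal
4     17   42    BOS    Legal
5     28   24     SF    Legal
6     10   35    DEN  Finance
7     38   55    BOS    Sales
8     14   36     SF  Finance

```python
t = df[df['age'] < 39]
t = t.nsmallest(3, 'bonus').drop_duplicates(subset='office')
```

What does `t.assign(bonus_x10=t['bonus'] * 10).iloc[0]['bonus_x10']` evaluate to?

100

filter rows where age < 39:
   bonus  age office     dept
1     13   26     SF    Legal
5     28   24     SF    Legal
6     10   35    DEN  Finance
8     14   36     SF  Finance
take 3 rows with smallest bonus:
   bonus  age office     dept
6     10   35    DEN  Finance
1     13   26     SF    Legal
8     14   36     SF  Finance
drop duplicate office (keep=first):
   bonus  age office     dept
6     10   35    DEN  Finance
1     13   26     SF    Legal
add column bonus_x10 = t['bonus'] * 10:
   bonus  age office     dept  bonus_x10
6     10   35    DEN  Finance        100
1     13   26     SF    Legal        130
Finally, value at position 0, column 'bonus_x10' = 100.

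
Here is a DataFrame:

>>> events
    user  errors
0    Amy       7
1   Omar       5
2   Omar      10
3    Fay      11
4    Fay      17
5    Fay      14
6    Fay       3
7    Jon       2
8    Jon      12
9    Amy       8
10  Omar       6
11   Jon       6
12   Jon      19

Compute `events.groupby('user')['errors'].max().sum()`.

group by user, max of errors:
user
Amy      8
Fay     17
Jon     19
Omar    10
Name: errors, dtype: int64
So sum() = 54.

54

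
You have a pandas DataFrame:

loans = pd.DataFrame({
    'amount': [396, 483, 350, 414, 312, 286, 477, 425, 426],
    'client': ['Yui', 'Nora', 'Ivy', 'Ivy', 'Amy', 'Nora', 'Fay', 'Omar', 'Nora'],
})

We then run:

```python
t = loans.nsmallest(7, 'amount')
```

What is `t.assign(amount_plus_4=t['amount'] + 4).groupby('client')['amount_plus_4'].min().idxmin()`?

Nora

take 7 rows with smallest amount:
   amount client
5     286   Nora
4     312    Amy
2     350    Ivy
0     396    Yui
3     414    Ivy
7     425   Omar
8     426   Nora
add column amount_plus_4 = t['amount'] + 4:
   amount client  amount_plus_4
5     286   Nora            290
4     312    Amy            316
2     350    Ivy            354
0     396    Yui            400
3     414    Ivy            418
7     425   Omar            429
8     426   Nora            430
group by client, min of amount_plus_4:
client
Amy     316
Ivy     354
Nora    290
Omar    429
Yui     400
Name: amount_plus_4, dtype: int64
The label with the smallest value is Nora.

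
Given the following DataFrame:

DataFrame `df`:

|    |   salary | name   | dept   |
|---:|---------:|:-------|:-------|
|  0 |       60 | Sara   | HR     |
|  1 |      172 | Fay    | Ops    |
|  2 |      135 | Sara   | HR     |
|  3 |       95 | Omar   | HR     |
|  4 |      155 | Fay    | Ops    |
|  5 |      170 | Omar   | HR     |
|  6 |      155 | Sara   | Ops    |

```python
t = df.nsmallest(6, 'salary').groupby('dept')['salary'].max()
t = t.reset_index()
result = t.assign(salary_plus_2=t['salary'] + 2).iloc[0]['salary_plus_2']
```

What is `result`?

172

take 6 rows with smallest salary:
   salary  name dept
0      60  Sara   HR
3      95  Omar   HR
2     135  Sara   HR
4     155   Fay  Ops
6     155  Sara  Ops
5     170  Omar   HR
group by dept, max of salary:
dept
HR     170
Ops    155
Name: salary, dtype: int64
reset_index():
  dept  salary
0   HR     170
1  Ops     155
add column salary_plus_2 = t['salary'] + 2:
  dept  salary  salary_plus_2
0   HR     170            172
1  Ops     155            157
Finally, value at position 0, column 'salary_plus_2' = 172.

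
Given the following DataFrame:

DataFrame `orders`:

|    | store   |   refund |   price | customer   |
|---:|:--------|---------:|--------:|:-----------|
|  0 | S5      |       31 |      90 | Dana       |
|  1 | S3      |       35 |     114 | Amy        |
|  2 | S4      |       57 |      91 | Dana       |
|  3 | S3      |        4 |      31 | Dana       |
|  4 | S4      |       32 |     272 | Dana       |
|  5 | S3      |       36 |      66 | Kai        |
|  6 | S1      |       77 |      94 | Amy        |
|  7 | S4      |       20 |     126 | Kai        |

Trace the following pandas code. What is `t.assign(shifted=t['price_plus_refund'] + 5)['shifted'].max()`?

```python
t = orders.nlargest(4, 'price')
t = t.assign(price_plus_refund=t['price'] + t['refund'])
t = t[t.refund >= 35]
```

take 4 rows with largest price:
  store  refund  price customer
4    S4      32    272     Dana
7    S4      20    126      Kai
1    S3      35    114      Amy
6    S1      77     94      Amy
add column price_plus_refund = t['price'] + t['refund']:
  store  refund  price customer  price_plus_refund
4    S4      32    272     Dana                304
7    S4      20    126      Kai                146
1    S3      35    114      Amy                149
6    S1      77     94      Amy                171
filter rows where refund >= 35:
  store  refund  price customer  price_plus_refund
1    S3      35    114      Amy                149
6    S1      77     94      Amy                171
add column shifted = t['price_plus_refund'] + 5:
  store  refund  price customer  price_plus_refund  shifted
1    S3      35    114      Amy                149      154
6    S1      77     94      Amy                171      176
max of column 'shifted' → 176

176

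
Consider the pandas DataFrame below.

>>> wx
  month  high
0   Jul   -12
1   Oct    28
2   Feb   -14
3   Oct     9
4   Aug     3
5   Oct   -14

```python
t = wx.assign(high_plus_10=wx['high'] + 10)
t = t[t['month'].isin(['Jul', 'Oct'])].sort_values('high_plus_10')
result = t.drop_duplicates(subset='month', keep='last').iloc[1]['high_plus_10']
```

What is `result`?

add column high_plus_10 = wx['high'] + 10:
  month  high  high_plus_10
0   Jul   -12            -2
1   Oct    28            38
2   Feb   -14            -4
3   Oct     9            19
4   Aug     3            13
5   Oct   -14            -4
filter rows where month in ['Jul', 'Oct']:
  month  high  high_plus_10
0   Jul   -12            -2
1   Oct    28            38
3   Oct     9            19
5   Oct   -14            -4
sort by high_plus_10:
  month  high  high_plus_10
5   Oct   -14            -4
0   Jul   -12            -2
3   Oct     9            19
1   Oct    28            38
drop duplicate month (keep=last):
  month  high  high_plus_10
0   Jul   -12            -2
1   Oct    28            38
Finally, value at position 1, column 'high_plus_10' = 38.

38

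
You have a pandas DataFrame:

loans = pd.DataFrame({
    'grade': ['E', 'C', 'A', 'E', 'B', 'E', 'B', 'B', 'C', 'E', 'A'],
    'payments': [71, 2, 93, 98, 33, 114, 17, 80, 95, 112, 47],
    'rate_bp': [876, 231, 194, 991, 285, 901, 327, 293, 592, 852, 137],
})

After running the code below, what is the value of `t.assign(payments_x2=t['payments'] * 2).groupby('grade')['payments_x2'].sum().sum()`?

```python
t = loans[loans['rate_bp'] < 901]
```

filter rows where rate_bp < 901:
   grade  payments  rate_bp
0      E        71      876
1      C         2      231
2      A        93      194
4      B        33      285
6      B        17      327
7      B        80      293
8      C        95      592
9      E       112      852
10     A        47      137
add column payments_x2 = t['payments'] * 2:
   grade  payments  rate_bp  payments_x2
0      E        71      876          142
1      C         2      231            4
2      A        93      194          186
4      B        33      285           66
6      B        17      327           34
7      B        80      293          160
8      C        95      592          190
9      E       112      852          224
10     A        47      137           94
group by grade, sum of payments_x2:
grade
A    280
B    260
C    194
E    366
Name: payments_x2, dtype: int64
Finally, sum of the resulting series = 1100.

1100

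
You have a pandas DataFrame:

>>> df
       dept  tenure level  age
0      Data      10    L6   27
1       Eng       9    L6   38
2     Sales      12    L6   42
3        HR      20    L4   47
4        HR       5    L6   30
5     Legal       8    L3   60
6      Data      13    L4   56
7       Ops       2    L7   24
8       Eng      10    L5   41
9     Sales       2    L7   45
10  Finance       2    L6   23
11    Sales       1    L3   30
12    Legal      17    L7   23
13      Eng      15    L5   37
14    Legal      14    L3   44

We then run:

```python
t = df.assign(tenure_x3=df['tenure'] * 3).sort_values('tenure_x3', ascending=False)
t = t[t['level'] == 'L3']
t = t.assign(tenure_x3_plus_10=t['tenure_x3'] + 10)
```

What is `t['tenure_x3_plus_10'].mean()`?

33.0

add column tenure_x3 = df['tenure'] * 3:
       dept  tenure level  age  tenure_x3
0      Data      10    L6   27         30
1       Eng       9    L6   38         27
2     Sales      12    L6   42         36
3        HR      20    L4   47         60
4        HR       5    L6   30         15
5     Legal       8    L3   60         24
6      Data      13    L4   56         39
7       Ops       2    L7   24          6
8       Eng      10    L5   41         30
9     Sales       2    L7   45          6
10  Finance       2    L6   23          6
11    Sales       1    L3   30          3
12    Legal      17    L7   23         51
13      Eng      15    L5   37         45
14    Legal      14    L3   44         42
sort by tenure_x3 descending:
       dept  tenure level  age  tenure_x3
3        HR      20    L4   47         60
12    Legal      17    L7   23         51
13      Eng      15    L5   37         45
14    Legal      14    L3   44         42
6      Data      13    L4   56         39
2     Sales      12    L6   42         36
0      Data      10    L6   27         30
8       Eng      10    L5   41         30
1       Eng       9    L6   38         27
5     Legal       8    L3   60         24
4        HR       5    L6   30         15
7       Ops       2    L7   24          6
9     Sales       2    L7   45          6
10  Finance       2    L6   23          6
11    Sales       1    L3   30          3
filter rows where level == 'L3':
     dept  tenure level  age  tenure_x3
14  Legal      14    L3   44         42
5   Legal       8    L3   60         24
11  Sales       1    L3   30          3
add column tenure_x3_plus_10 = t['tenure_x3'] + 10:
     dept  tenure level  age  tenure_x3  tenure_x3_plus_10
14  Legal      14    L3   44         42                 52
5   Legal       8    L3   60         24                 34
11  Sales       1    L3   30          3                 13
Hence 33.0.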